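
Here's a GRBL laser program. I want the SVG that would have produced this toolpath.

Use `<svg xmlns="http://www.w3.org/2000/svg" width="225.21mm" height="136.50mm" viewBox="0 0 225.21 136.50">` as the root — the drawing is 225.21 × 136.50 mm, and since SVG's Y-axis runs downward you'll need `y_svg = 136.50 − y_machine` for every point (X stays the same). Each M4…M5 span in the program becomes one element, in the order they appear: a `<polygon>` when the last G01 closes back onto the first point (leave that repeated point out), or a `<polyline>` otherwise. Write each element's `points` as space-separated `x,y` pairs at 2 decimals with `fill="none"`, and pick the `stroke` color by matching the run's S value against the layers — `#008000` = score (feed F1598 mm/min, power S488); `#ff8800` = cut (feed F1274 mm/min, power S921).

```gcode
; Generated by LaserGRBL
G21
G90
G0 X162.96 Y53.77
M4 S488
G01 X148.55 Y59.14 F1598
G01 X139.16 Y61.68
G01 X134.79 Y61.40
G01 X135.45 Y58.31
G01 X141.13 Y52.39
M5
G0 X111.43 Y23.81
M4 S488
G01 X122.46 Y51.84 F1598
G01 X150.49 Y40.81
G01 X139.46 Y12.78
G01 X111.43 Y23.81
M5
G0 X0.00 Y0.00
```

y_svg = 136.50 − y_m. Every run uses S488, so all elements get stroke `#008000` (score).

[1] open run; points: 162.96,82.73 148.55,77.36 139.16,74.82 134.79,75.10 135.45,78.19 141.13,84.11

[2] closed run; points: 111.43,112.69 122.46,84.66 150.49,95.69 139.46,123.72

<svg xmlns="http://www.w3.org/2000/svg" width="225.21mm" height="136.50mm" viewBox="0 0 225.21 136.50">
  <polyline points="162.96,82.73 148.55,77.36 139.16,74.82 134.79,75.10 135.45,78.19 141.13,84.11" fill="none" stroke="#008000"/>
  <polygon points="111.43,112.69 122.46,84.66 150.49,95.69 139.46,123.72" fill="none" stroke="#008000"/>
</svg>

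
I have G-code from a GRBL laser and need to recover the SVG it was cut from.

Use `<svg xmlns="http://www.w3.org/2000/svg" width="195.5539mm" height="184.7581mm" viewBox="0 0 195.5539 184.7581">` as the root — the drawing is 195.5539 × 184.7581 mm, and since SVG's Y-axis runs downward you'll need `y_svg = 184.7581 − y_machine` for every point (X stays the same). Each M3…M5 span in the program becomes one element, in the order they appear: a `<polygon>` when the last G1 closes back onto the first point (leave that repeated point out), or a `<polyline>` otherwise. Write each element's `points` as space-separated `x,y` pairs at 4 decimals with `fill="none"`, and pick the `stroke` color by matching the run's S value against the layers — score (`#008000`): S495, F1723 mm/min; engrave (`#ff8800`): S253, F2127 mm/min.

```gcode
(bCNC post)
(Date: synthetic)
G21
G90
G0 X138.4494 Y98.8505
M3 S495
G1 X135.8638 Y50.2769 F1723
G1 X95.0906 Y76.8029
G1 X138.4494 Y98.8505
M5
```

<svg xmlns="http://www.w3.org/2000/svg" width="195.5539mm" height="184.7581mm" viewBox="0 0 195.5539 184.7581">
  <polygon points="138.4494,85.9076 135.8638,134.4812 95.0906,107.9552" fill="none" stroke="#008000"/>
</svg>

Each laser-on run becomes one SVG element. Flip Y back into SVG space with y_svg = 184.7581 − y_machine. Every run uses S495, so all elements get stroke `#008000` (score).

Run 1: The run returns to its start, so emit a `<polygon>` with points (Y-flipped): 138.4494,85.9076 135.8638,134.4812 95.0906,107.9552.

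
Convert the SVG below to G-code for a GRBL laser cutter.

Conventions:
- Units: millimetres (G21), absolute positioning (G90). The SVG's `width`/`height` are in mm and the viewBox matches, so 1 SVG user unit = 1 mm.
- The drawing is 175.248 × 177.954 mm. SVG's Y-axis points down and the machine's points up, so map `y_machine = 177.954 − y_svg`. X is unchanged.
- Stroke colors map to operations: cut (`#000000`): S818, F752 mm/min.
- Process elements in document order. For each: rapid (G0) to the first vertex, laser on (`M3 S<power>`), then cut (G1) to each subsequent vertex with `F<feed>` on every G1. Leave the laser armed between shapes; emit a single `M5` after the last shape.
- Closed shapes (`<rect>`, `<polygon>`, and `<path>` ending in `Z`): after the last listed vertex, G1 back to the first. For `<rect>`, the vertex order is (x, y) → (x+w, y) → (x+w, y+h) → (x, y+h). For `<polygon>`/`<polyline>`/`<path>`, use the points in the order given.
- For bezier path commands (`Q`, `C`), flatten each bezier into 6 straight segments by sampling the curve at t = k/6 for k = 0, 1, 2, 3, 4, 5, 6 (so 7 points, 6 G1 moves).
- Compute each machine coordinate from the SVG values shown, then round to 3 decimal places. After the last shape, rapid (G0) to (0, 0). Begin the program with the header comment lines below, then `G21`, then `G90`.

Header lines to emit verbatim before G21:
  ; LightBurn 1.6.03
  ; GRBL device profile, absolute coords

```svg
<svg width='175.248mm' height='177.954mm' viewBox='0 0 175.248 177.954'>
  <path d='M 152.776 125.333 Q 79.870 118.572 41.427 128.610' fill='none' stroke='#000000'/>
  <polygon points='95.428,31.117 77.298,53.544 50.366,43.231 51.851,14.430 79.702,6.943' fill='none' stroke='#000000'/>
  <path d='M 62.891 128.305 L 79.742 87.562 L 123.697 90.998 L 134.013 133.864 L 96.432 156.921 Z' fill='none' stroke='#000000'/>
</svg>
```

viewBox `0 0 175.248 177.954` with mm width/height → 1 unit = 1 mm. Flip: y_m = 177.954 − y_svg.

**Shape 1** — `<path>` quadratic bezier, stroke `#000000` → cut (S818, F752). Control points (SVG): P0=(152.776,125.333), P1=(79.870,118.572), P2=(41.427,128.610); sampled at t=k/6. Machine vertices: (152.776,52.621) → (129.431,54.408) → (108.001,55.262) → (88.486,55.182) → (70.885,54.169) → (55.199,52.223) → (41.427,49.344). Open path.

**Shape 2** — `<polygon>` regular polygon, stroke `#000000` → cut (S818, F752). Machine vertices: (95.428,146.837) → (77.298,124.410) → (50.366,134.723) → (51.851,163.524) → (79.702,171.011) → (95.428,146.837). Closed: final G1 returns to the first vertex.

**Shape 3** — `<path>` regular polygon, stroke `#000000` → cut (S818, F752). Machine vertices: (62.891,49.649) → (79.742,90.392) → (123.697,86.956) → (134.013,44.090) → (96.432,21.033) → (62.891,49.649). Closed: final G1 returns to the first vertex.

; LightBurn 1.6.03
; GRBL device profile, absolute coords
G21
G90
G0 X152.776 Y52.621
M3 S818
G1 X129.431 Y54.408 F752
G1 X108.001 Y55.262 F752
G1 X88.486 Y55.182 F752
G1 X70.885 Y54.169 F752
G1 X55.199 Y52.223 F752
G1 X41.427 Y49.344 F752
G0 X95.428 Y146.837
M3 S818
G1 X77.298 Y124.410 F752
G1 X50.366 Y134.723 F752
G1 X51.851 Y163.524 F752
G1 X79.702 Y171.011 F752
G1 X95.428 Y146.837 F752
G0 X62.891 Y49.649
M3 S818
G1 X79.742 Y90.392 F752
G1 X123.697 Y86.956 F752
G1 X134.013 Y44.090 F752
G1 X96.432 Y21.033 F752
G1 X62.891 Y49.649 F752
M5
G0 X0.000 Y0.000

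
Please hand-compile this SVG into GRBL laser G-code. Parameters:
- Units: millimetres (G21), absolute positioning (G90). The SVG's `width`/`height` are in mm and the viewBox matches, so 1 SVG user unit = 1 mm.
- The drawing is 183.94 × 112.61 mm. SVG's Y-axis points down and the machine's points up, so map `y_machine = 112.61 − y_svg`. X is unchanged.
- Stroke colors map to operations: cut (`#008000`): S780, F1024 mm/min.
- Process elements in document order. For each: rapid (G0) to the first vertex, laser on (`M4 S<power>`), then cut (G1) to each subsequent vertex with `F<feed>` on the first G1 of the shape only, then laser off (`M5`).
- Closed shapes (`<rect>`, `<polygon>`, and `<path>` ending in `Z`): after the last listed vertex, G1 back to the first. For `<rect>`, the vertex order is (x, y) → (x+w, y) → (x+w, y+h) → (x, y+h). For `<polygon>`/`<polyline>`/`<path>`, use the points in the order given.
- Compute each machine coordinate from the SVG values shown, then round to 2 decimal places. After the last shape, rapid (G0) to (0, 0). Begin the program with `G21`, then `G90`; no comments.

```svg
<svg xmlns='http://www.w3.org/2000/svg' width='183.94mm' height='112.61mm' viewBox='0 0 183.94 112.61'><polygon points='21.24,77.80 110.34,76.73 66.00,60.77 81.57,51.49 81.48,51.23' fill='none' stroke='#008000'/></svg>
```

Since the viewBox matches the mm dimensions, user units are millimetres directly. The only transform is the Y-flip y_m = 112.61 − y_svg.

Shape 1 is a closed polygon drawn with `<polygon>`. Its stroke #008000 means cut at S780, F1024. After flipping Y the toolpath is (21.24,34.81) → (110.34,35.88) → (66.00,51.84) → (81.57,61.12) → (81.48,61.38) → (21.24,34.81), returning to the start.

G21
G90
G0 X21.24 Y34.81
M4 S780
G1 X110.34 Y35.88 F1024
G1 X66.00 Y51.84
G1 X81.57 Y61.12
G1 X81.48 Y61.38
G1 X21.24 Y34.81
M5
G0 X0.00 Y0.00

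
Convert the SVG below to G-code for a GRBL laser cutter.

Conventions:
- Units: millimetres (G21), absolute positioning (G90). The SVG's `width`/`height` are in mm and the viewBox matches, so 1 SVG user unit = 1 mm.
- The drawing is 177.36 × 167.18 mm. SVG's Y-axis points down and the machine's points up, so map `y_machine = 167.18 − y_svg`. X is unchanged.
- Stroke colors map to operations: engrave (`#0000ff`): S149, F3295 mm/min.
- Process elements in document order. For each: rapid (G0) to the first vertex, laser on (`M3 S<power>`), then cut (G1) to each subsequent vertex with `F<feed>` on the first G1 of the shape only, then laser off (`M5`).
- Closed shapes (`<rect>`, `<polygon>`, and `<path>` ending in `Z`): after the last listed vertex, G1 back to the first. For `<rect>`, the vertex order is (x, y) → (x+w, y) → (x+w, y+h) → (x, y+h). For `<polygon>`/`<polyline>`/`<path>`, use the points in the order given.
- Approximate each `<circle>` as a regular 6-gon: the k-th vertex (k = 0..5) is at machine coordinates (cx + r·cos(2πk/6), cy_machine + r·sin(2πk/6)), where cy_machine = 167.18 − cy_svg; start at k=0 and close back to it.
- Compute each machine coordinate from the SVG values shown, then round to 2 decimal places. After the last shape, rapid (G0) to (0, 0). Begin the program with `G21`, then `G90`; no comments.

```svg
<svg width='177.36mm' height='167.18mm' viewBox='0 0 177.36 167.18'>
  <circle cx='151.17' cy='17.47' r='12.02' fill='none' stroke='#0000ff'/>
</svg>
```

G21
G90
G0 X163.19 Y149.71
M3 S149
G1 X157.18 Y160.12 F3295
G1 X145.16 Y160.12
G1 X139.15 Y149.71
G1 X145.16 Y139.30
G1 X157.18 Y139.30
G1 X163.19 Y149.71
M5
G0 X0.00 Y0.00

viewBox `0 0 177.36 167.18` with mm width/height → 1 unit = 1 mm. Flip: y_m = 167.18 − y_svg.

**Shape 1** — `<circle>` circle, stroke `#0000ff` → engrave (S149, F3295). Machine vertices: (163.19,149.71) → (157.18,160.12) → (145.16,160.12) → (139.15,149.71) → (145.16,139.30) → (157.18,139.30) → (163.19,149.71). Closed: final G1 returns to the first vertex.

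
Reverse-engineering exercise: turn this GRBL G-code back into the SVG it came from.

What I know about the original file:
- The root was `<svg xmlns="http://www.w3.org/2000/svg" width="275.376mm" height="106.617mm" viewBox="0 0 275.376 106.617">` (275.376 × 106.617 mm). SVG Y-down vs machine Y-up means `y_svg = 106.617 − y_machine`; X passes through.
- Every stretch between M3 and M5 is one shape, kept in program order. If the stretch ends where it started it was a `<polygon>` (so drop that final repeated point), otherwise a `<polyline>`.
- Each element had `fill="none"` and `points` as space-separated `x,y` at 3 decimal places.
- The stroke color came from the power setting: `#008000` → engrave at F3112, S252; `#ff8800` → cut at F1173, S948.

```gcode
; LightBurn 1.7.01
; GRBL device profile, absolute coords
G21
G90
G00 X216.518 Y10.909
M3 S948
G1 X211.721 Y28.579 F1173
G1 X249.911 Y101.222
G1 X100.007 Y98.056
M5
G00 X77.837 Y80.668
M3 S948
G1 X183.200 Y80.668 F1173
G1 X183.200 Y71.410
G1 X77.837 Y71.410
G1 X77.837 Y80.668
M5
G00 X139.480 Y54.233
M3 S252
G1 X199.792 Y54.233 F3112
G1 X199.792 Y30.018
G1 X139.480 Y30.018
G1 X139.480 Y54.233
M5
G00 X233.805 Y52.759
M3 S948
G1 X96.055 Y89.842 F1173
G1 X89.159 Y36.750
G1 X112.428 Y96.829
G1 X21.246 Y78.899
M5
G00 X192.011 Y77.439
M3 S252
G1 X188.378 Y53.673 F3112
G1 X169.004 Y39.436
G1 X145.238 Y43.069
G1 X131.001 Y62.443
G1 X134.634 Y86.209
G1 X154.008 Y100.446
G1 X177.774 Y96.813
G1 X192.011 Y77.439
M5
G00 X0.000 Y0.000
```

<svg xmlns="http://www.w3.org/2000/svg" width="275.376mm" height="106.617mm" viewBox="0 0 275.376 106.617">
  <polyline points="216.518,95.708 211.721,78.038 249.911,5.395 100.007,8.561" fill="none" stroke="#ff8800"/>
  <polygon points="77.837,25.949 183.200,25.949 183.200,35.207 77.837,35.207" fill="none" stroke="#ff8800"/>
  <polygon points="139.480,52.384 199.792,52.384 199.792,76.599 139.480,76.599" fill="none" stroke="#008000"/>
  <polyline points="233.805,53.858 96.055,16.775 89.159,69.867 112.428,9.788 21.246,27.718" fill="none" stroke="#ff8800"/>
  <polygon points="192.011,29.178 188.378,52.944 169.004,67.181 145.238,63.548 131.001,44.174 134.634,20.408 154.008,6.171 177.774,9.804" fill="none" stroke="#008000"/>
</svg>

y_svg = 106.617 − y_m.

[1] S948→`#ff8800` (cut); open run; points: 216.518,95.708 211.721,78.038 249.911,5.395 100.007,8.561

[2] S948→`#ff8800` (cut); closed run; points: 77.837,25.949 183.200,25.949 183.200,35.207 77.837,35.207

[3] S252→`#008000` (engrave); closed run; points: 139.480,52.384 199.792,52.384 199.792,76.599 139.480,76.599

[4] S948→`#ff8800` (cut); open run; points: 233.805,53.858 96.055,16.775 89.159,69.867 112.428,9.788 21.246,27.718

[5] S252→`#008000` (engrave); closed run; points: 192.011,29.178 188.378,52.944 169.004,67.181 145.238,63.548 131.001,44.174 134.634,20.408 154.008,6.171 177.774,9.804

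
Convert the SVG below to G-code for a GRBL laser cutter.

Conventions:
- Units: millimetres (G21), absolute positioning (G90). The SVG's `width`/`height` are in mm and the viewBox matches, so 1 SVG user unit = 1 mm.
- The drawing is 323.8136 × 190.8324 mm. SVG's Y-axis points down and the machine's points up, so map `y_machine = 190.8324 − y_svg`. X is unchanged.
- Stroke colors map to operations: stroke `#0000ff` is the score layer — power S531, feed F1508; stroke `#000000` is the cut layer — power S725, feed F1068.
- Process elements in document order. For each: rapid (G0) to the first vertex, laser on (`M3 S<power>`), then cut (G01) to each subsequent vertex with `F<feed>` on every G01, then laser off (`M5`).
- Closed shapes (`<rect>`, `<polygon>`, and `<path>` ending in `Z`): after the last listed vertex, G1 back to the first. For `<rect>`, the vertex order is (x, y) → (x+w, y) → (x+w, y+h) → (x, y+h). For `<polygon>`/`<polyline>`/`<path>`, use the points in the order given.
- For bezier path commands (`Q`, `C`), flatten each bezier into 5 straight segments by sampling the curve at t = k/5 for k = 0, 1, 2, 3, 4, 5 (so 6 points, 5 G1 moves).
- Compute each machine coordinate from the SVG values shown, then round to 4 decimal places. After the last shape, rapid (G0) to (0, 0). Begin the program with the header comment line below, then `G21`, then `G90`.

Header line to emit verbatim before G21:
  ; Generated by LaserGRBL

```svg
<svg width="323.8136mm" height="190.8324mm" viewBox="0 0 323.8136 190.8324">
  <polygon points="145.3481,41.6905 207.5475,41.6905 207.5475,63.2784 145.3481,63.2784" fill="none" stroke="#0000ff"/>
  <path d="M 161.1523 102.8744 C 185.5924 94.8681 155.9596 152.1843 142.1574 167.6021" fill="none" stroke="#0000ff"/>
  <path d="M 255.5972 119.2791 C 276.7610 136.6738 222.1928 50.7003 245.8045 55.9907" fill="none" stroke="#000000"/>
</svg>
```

; Generated by LaserGRBL
G21
G90
G0 X145.3481 Y149.1419
M3 S531
G01 X207.5475 Y149.1419 F1508
G01 X207.5475 Y127.5540 F1508
G01 X145.3481 Y127.5540 F1508
G01 X145.3481 Y149.1419 F1508
M5
G0 X161.1523 Y87.9580
M3 S531
G01 X169.8868 Y85.7808 F1508
G01 X168.9993 Y73.0729 F1508
G01 X161.8449 Y54.9808 F1508
G01 X151.7792 Y36.6510 F1508
G01 X142.1574 Y23.2303 F1508
M5
G0 X255.5972 Y71.5533
M3 S725
G01 X260.4389 Y71.9636 F1068
G01 X254.4928 Y87.8399 F1068
G01 X245.1465 Y109.8400 F1068
G01 X239.7878 Y128.6213 F1068
G01 X245.8045 Y134.8417 F1068
M5
G0 X0.0000 Y0.0000

viewBox `0 0 323.8136 190.8324` with mm width/height → 1 unit = 1 mm. Flip: y_m = 190.8324 − y_svg.

**Shape 1** — `<polygon>` rectangle, stroke `#0000ff` → score (S531, F1508). Machine vertices: (145.3481,149.1419) → (207.5475,149.1419) → (207.5475,127.5540) → (145.3481,127.5540) → (145.3481,149.1419). Closed: final G1 returns to the first vertex.

**Shape 2** — `<path>` cubic bezier, stroke `#0000ff` → score (S531, F1508). Control points (SVG): P0=(161.1523,102.8744), P1=(185.5924,94.8681), P2=(155.9596,152.1843), P3=(142.1574,167.6021); sampled at t=k/5. Machine vertices: (161.1523,87.9580) → (169.8868,85.7808) → (168.9993,73.0729) → (161.8449,54.9808) → (151.7792,36.6510) → (142.1574,23.2303). Open path.

**Shape 3** — `<path>` cubic bezier, stroke `#000000` → cut (S725, F1068). Control points (SVG): P0=(255.5972,119.2791), P1=(276.7610,136.6738), P2=(222.1928,50.7003), P3=(245.8045,55.9907); sampled at t=k/5. Machine vertices: (255.5972,71.5533) → (260.4389,71.9636) → (254.4928,87.8399) → (245.1465,109.8400) → (239.7878,128.6213) → (245.8045,134.8417). Open path.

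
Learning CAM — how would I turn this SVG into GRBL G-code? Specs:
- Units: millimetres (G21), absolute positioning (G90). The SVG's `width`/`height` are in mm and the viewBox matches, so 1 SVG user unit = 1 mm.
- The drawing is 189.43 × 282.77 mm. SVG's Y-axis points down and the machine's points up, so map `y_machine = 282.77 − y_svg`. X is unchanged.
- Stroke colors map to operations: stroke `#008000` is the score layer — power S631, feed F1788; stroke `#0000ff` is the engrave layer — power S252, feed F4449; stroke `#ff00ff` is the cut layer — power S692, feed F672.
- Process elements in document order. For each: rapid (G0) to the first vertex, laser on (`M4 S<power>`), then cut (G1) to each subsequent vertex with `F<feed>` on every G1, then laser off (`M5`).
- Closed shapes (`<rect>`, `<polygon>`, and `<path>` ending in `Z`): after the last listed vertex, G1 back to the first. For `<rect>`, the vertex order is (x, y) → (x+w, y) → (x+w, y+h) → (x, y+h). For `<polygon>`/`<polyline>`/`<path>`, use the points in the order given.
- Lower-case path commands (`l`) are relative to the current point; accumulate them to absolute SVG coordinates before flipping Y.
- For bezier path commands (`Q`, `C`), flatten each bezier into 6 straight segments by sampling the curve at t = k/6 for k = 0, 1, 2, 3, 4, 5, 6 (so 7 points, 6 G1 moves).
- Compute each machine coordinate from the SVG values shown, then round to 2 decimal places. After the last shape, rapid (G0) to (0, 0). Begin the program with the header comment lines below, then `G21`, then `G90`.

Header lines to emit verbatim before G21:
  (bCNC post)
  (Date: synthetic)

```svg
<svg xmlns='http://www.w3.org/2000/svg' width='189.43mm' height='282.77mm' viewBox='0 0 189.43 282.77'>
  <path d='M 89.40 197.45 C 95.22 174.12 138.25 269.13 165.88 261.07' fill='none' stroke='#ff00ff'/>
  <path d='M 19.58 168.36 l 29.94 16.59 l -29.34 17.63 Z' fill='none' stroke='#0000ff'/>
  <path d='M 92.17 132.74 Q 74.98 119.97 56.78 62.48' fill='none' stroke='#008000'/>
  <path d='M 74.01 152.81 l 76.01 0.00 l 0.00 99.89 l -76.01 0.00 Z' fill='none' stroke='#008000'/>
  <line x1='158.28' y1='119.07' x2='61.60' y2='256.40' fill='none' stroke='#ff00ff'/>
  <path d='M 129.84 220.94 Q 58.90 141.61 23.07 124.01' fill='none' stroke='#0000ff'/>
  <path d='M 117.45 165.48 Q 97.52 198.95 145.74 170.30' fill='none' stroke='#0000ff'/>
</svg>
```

Since the viewBox matches the mm dimensions, user units are millimetres directly. The only transform is the Y-flip y_m = 282.77 − y_svg.

Shape 1 is a cubic bezier drawn with `<path>`. Its stroke #ff00ff means cut at S692, F672. After flipping Y the toolpath is (89.40,85.32) → (95.17,88.15) → (105.67,77.40) → (119.46,59.24) → (135.07,39.80) → (151.03,25.23) → (165.88,21.70).

Shape 2 is a regular polygon drawn with `<path>`. Its stroke #0000ff means engrave at S252, F4449. After flipping Y the toolpath is (19.58,114.41) → (49.52,97.82) → (20.18,80.19) → (19.58,114.41), returning to the start.

Shape 3 is a quadratic bezier drawn with `<path>`. Its stroke #008000 means score at S631, F1788. After flipping Y the toolpath is (92.17,150.03) → (86.41,155.53) → (80.60,163.51) → (74.73,173.98) → (68.80,186.93) → (62.82,202.37) → (56.78,220.29).

Shape 4 is a rectangle drawn with `<path>`. Its stroke #008000 means score at S631, F1788. After flipping Y the toolpath is (74.01,129.96) → (150.02,129.96) → (150.02,30.07) → (74.01,30.07) → (74.01,129.96), returning to the start.

Shape 5 is a line segment drawn with `<line>`. Its stroke #ff00ff means cut at S692, F672. After flipping Y the toolpath is (158.28,163.70) → (61.60,26.37).

Shape 6 is a quadratic bezier drawn with `<path>`. Its stroke #0000ff means engrave at S252, F4449. After flipping Y the toolpath is (129.84,61.83) → (107.17,86.56) → (86.45,107.86) → (67.68,125.73) → (50.86,140.17) → (35.99,151.18) → (23.07,158.76).

Shape 7 is a quadratic bezier drawn with `<path>`. Its stroke #0000ff means engrave at S252, F4449. After flipping Y the toolpath is (117.45,117.29) → (112.70,107.86) → (111.74,101.88) → (114.56,99.35) → (121.17,100.27) → (131.56,104.65) → (145.74,112.47).

(bCNC post)
(Date: synthetic)
G21
G90
G0 X89.40 Y85.32
M4 S692
G1 X95.17 Y88.15 F672
G1 X105.67 Y77.40 F672
G1 X119.46 Y59.24 F672
G1 X135.07 Y39.80 F672
G1 X151.03 Y25.23 F672
G1 X165.88 Y21.70 F672
M5
G0 X19.58 Y114.41
M4 S252
G1 X49.52 Y97.82 F4449
G1 X20.18 Y80.19 F4449
G1 X19.58 Y114.41 F4449
M5
G0 X92.17 Y150.03
M4 S631
G1 X86.41 Y155.53 F1788
G1 X80.60 Y163.51 F1788
G1 X74.73 Y173.98 F1788
G1 X68.80 Y186.93 F1788
G1 X62.82 Y202.37 F1788
G1 X56.78 Y220.29 F1788
M5
G0 X74.01 Y129.96
M4 S631
G1 X150.02 Y129.96 F1788
G1 X150.02 Y30.07 F1788
G1 X74.01 Y30.07 F1788
G1 X74.01 Y129.96 F1788
M5
G0 X158.28 Y163.70
M4 S692
G1 X61.60 Y26.37 F672
M5
G0 X129.84 Y61.83
M4 S252
G1 X107.17 Y86.56 F4449
G1 X86.45 Y107.86 F4449
G1 X67.68 Y125.73 F4449
G1 X50.86 Y140.17 F4449
G1 X35.99 Y151.18 F4449
G1 X23.07 Y158.76 F4449
M5
G0 X117.45 Y117.29
M4 S252
G1 X112.70 Y107.86 F4449
G1 X111.74 Y101.88 F4449
G1 X114.56 Y99.35 F4449
G1 X121.17 Y100.27 F4449
G1 X131.56 Y104.65 F4449
G1 X145.74 Y112.47 F4449
M5
G0 X0.00 Y0.00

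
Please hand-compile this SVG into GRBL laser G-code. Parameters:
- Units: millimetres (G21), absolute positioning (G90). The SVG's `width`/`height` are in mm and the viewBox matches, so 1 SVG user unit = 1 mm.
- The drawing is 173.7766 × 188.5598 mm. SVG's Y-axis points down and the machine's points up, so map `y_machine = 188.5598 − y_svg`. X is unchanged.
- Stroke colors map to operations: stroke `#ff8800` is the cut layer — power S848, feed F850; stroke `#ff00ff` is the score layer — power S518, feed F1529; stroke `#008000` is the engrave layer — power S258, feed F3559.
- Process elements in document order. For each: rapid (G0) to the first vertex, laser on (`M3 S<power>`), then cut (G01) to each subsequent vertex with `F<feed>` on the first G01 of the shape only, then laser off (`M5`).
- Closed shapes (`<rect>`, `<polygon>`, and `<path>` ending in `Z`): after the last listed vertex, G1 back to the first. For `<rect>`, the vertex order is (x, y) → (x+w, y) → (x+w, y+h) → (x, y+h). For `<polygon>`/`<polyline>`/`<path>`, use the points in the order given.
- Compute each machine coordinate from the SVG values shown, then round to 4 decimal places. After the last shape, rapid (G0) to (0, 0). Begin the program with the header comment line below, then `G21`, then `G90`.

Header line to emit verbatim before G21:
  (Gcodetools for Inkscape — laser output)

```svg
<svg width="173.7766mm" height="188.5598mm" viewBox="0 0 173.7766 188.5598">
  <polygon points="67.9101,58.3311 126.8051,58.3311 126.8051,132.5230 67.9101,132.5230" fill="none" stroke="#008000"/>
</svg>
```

(Gcodetools for Inkscape — laser output)
G21
G90
G0 X67.9101 Y130.2287
M3 S258
G01 X126.8051 Y130.2287 F3559
G01 X126.8051 Y56.0368
G01 X67.9101 Y56.0368
G01 X67.9101 Y130.2287
M5
G0 X0.0000 Y0.0000

Since the viewBox matches the mm dimensions, user units are millimetres directly. The only transform is the Y-flip y_m = 188.5598 − y_svg.

Shape 1 is a rectangle drawn with `<polygon>`. Its stroke #008000 means engrave at S258, F3559. After flipping Y the toolpath is (67.9101,130.2287) → (126.8051,130.2287) → (126.8051,56.0368) → (67.9101,56.0368) → (67.9101,130.2287), returning to the start.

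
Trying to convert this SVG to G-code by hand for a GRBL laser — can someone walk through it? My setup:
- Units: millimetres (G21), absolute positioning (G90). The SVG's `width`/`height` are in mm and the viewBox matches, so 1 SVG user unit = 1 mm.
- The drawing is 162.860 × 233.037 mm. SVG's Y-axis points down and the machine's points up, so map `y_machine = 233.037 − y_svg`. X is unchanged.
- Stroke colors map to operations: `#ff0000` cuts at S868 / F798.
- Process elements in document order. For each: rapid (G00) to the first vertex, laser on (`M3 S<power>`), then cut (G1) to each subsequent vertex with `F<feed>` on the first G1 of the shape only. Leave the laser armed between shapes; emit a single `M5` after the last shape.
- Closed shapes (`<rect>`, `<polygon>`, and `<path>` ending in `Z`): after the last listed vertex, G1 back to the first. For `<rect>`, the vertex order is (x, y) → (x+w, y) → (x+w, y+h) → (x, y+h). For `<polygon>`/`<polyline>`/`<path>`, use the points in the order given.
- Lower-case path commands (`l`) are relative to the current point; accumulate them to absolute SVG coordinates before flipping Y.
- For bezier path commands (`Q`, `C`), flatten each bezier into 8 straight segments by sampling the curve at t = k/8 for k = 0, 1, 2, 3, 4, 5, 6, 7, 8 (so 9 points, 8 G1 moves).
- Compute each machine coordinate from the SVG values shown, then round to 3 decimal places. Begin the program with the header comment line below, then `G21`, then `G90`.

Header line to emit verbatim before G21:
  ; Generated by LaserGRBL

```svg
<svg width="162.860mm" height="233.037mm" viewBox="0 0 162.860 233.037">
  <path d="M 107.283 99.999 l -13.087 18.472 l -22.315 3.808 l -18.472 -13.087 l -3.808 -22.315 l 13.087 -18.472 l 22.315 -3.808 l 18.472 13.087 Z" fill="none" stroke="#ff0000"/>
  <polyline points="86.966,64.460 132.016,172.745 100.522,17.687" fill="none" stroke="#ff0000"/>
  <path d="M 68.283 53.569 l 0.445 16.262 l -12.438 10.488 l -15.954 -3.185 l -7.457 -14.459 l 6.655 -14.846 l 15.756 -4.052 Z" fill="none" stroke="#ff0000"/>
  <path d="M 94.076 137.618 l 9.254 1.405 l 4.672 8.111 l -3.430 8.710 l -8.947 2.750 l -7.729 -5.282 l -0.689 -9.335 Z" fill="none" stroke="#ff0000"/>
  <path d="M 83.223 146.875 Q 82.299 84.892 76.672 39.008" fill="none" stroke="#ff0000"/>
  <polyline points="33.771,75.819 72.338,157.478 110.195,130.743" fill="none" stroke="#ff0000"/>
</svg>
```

Since the viewBox matches the mm dimensions, user units are millimetres directly. The only transform is the Y-flip y_m = 233.037 − y_svg.

Shape 1 is a regular polygon drawn with `<path>`. Its stroke #ff0000 means cut at S868, F798. After flipping Y the toolpath is (107.283,133.038) → (94.196,114.566) → (71.881,110.758) → (53.409,123.845) → (49.601,146.160) → (62.688,164.632) → (85.003,168.440) → (103.475,155.353) → (107.283,133.038), returning to the start.

Shape 2 is a open polyline drawn with `<polyline>`. Its stroke #ff0000 means cut at S868, F798. After flipping Y the toolpath is (86.966,168.577) → (132.016,60.292) → (100.522,215.350).

Shape 3 is a regular polygon drawn with `<path>`. Its stroke #ff0000 means cut at S868, F798. After flipping Y the toolpath is (68.283,179.468) → (68.728,163.206) → (56.290,152.718) → (40.336,155.903) → (32.879,170.362) → (39.534,185.208) → (55.290,189.260) → (68.283,179.468), returning to the start.

Shape 4 is a regular polygon drawn with `<path>`. Its stroke #ff0000 means cut at S868, F798. After flipping Y the toolpath is (94.076,95.419) → (103.330,94.014) → (108.002,85.903) → (104.572,77.193) → (95.625,74.443) → (87.896,79.725) → (87.207,89.060) → (94.076,95.419), returning to the start.

Shape 5 is a quadratic bezier drawn with `<path>`. Its stroke #ff0000 means cut at S868, F798. After flipping Y the toolpath is (83.223,86.162) → (82.919,101.406) → (82.467,116.147) → (81.869,130.385) → (81.123,144.120) → (80.231,157.352) → (79.192,170.081) → (78.005,182.306) → (76.672,194.029).

Shape 6 is a open polyline drawn with `<polyline>`. Its stroke #ff0000 means cut at S868, F798. After flipping Y the toolpath is (33.771,157.218) → (72.338,75.559) → (110.195,102.294).

; Generated by LaserGRBL
G21
G90
G00 X107.283 Y133.038
M3 S868
G1 X94.196 Y114.566 F798
G1 X71.881 Y110.758
G1 X53.409 Y123.845
G1 X49.601 Y146.160
G1 X62.688 Y164.632
G1 X85.003 Y168.440
G1 X103.475 Y155.353
G1 X107.283 Y133.038
G00 X86.966 Y168.577
M3 S868
G1 X132.016 Y60.292 F798
G1 X100.522 Y215.350
G00 X68.283 Y179.468
M3 S868
G1 X68.728 Y163.206 F798
G1 X56.290 Y152.718
G1 X40.336 Y155.903
G1 X32.879 Y170.362
G1 X39.534 Y185.208
G1 X55.290 Y189.260
G1 X68.283 Y179.468
G00 X94.076 Y95.419
M3 S868
G1 X103.330 Y94.014 F798
G1 X108.002 Y85.903
G1 X104.572 Y77.193
G1 X95.625 Y74.443
G1 X87.896 Y79.725
G1 X87.207 Y89.060
G1 X94.076 Y95.419
G00 X83.223 Y86.162
M3 S868
G1 X82.919 Y101.406 F798
G1 X82.467 Y116.147
G1 X81.869 Y130.385
G1 X81.123 Y144.120
G1 X80.231 Y157.352
G1 X79.192 Y170.081
G1 X78.005 Y182.306
G1 X76.672 Y194.029
G00 X33.771 Y157.218
M3 S868
G1 X72.338 Y75.559 F798
G1 X110.195 Y102.294
M5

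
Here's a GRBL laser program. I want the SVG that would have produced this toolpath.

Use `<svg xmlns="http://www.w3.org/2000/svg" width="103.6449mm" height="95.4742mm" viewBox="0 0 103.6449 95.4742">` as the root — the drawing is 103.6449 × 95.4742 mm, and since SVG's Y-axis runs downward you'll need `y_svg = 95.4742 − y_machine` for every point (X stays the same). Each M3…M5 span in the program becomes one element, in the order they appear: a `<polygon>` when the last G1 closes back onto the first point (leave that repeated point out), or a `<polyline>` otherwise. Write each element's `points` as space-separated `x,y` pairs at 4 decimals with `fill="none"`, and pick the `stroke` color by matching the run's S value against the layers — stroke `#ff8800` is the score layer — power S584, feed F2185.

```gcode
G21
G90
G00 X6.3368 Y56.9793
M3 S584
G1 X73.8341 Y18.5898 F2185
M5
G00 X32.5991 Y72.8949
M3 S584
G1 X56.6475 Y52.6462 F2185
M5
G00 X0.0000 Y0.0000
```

Machine Y-up, SVG Y-down with viewBox height 95.4742, so y_svg = 95.4742 − y_machine; X carries over. Every run uses S584, so all elements get stroke `#ff8800` (score).

Run 1: The run is open, so emit a `<polyline>` with points (Y-flipped): 6.3368,38.4949 73.8341,76.8844.

Run 2: The run is open, so emit a `<polyline>` with points (Y-flipped): 32.5991,22.5793 56.6475,42.8280.

<svg xmlns="http://www.w3.org/2000/svg" width="103.6449mm" height="95.4742mm" viewBox="0 0 103.6449 95.4742">
  <polyline points="6.3368,38.4949 73.8341,76.8844" fill="none" stroke="#ff8800"/>
  <polyline points="32.5991,22.5793 56.6475,42.8280" fill="none" stroke="#ff8800"/>
</svg>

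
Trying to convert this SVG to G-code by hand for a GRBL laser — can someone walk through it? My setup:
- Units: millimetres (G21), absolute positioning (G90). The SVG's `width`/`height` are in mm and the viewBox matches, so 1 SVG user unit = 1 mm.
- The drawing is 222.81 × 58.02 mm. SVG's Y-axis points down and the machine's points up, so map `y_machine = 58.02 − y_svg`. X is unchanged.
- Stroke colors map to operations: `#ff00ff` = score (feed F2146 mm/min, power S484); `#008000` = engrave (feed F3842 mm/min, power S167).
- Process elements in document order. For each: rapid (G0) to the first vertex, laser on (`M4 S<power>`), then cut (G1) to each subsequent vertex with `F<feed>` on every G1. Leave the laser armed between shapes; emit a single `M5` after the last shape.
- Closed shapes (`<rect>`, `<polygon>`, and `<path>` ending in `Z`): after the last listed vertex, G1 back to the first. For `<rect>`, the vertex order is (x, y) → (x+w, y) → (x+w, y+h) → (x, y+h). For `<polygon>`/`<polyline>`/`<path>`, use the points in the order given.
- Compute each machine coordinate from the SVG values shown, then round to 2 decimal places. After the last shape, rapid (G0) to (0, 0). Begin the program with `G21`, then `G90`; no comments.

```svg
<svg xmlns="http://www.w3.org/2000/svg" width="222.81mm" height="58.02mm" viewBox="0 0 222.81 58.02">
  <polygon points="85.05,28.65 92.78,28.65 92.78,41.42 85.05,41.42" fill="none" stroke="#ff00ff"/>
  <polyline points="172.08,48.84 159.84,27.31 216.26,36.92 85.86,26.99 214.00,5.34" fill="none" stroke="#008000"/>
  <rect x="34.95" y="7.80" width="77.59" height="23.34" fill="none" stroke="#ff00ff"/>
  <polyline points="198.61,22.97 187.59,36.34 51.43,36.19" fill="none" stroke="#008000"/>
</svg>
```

G21
G90
G0 X85.05 Y29.37
M4 S484
G1 X92.78 Y29.37 F2146
G1 X92.78 Y16.60 F2146
G1 X85.05 Y16.60 F2146
G1 X85.05 Y29.37 F2146
G0 X172.08 Y9.18
M4 S167
G1 X159.84 Y30.71 F3842
G1 X216.26 Y21.10 F3842
G1 X85.86 Y31.03 F3842
G1 X214.00 Y52.68 F3842
G0 X34.95 Y50.22
M4 S484
G1 X112.54 Y50.22 F2146
G1 X112.54 Y26.88 F2146
G1 X34.95 Y26.88 F2146
G1 X34.95 Y50.22 F2146
G0 X198.61 Y35.05
M4 S167
G1 X187.59 Y21.68 F3842
G1 X51.43 Y21.83 F3842
M5
G0 X0.00 Y0.00

1 u = 1 mm; y_m = 58.02 − y.

[1] `<polygon>` rectangle, #ff00ff→score S484 F2146: (85.05,29.37) → (92.78,29.37) → (92.78,16.60) → (85.05,16.60) → (85.05,29.37) (closed)

[2] `<polyline>` open polyline, #008000→engrave S167 F3842: (172.08,9.18) → (159.84,30.71) → (216.26,21.10) → (85.86,31.03) → (214.00,52.68)

[3] `<rect>` rectangle, #ff00ff→score S484 F2146: (34.95,50.22) → (112.54,50.22) → (112.54,26.88) → (34.95,26.88) → (34.95,50.22) (closed)

[4] `<polyline>` open polyline, #008000→engrave S167 F3842: (198.61,35.05) → (187.59,21.68) → (51.43,21.83)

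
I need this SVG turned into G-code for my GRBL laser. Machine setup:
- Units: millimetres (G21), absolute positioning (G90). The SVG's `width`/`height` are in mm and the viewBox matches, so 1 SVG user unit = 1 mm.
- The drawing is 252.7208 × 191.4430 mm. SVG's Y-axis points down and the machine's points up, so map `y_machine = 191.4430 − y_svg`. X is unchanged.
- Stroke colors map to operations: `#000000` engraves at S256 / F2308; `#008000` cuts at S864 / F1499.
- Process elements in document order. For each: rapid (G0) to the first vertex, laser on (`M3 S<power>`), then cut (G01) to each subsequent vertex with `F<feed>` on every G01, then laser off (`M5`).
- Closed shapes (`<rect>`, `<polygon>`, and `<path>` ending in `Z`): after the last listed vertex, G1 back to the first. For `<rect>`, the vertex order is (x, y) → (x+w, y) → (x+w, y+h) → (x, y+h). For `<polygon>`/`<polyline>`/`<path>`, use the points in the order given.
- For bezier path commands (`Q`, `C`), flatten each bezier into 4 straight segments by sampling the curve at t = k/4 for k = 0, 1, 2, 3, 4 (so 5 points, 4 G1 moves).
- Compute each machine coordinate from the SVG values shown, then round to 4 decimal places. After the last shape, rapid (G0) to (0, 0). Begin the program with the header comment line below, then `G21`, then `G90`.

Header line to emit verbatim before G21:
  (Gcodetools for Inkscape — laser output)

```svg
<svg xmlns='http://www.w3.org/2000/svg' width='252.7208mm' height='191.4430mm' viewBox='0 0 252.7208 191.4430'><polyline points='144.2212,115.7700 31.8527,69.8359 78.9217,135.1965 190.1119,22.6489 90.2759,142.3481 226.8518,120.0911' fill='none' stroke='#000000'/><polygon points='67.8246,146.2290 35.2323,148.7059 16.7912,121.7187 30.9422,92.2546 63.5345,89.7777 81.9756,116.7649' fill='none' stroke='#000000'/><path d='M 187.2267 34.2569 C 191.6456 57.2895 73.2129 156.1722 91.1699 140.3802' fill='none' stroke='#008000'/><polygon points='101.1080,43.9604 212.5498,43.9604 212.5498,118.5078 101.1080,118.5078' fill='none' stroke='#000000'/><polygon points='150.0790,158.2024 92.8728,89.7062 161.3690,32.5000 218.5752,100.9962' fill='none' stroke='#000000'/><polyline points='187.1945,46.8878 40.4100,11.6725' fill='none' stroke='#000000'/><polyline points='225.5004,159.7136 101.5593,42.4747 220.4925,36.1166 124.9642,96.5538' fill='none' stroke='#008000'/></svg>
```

(Gcodetools for Inkscape — laser output)
G21
G90
G0 X144.2212 Y75.6730
M3 S256
G01 X31.8527 Y121.6071 F2308
G01 X78.9217 Y56.2465 F2308
G01 X190.1119 Y168.7941 F2308
G01 X90.2759 Y49.0949 F2308
G01 X226.8518 Y71.3519 F2308
M5
G0 X67.8246 Y45.2140
M3 S256
G01 X35.2323 Y42.7371 F2308
G01 X16.7912 Y69.7243 F2308
G01 X30.9422 Y99.1884 F2308
G01 X63.5345 Y101.6653 F2308
G01 X81.9756 Y74.6781 F2308
G01 X67.8246 Y45.2140 F2308
M5
G0 X187.2267 Y157.1861
M3 S864
G01 X171.5568 Y128.6667 F1499
G01 X134.1215 Y89.5652 F1499
G01 X99.2246 Y57.7434 F1499
G01 X91.1699 Y51.0628 F1499
M5
G0 X101.1080 Y147.4826
M3 S256
G01 X212.5498 Y147.4826 F2308
G01 X212.5498 Y72.9352 F2308
G01 X101.1080 Y72.9352 F2308
G01 X101.1080 Y147.4826 F2308
M5
G0 X150.0790 Y33.2406
M3 S256
G01 X92.8728 Y101.7368 F2308
G01 X161.3690 Y158.9430 F2308
G01 X218.5752 Y90.4468 F2308
G01 X150.0790 Y33.2406 F2308
M5
G0 X187.1945 Y144.5552
M3 S256
G01 X40.4100 Y179.7705 F2308
M5
G0 X225.5004 Y31.7294
M3 S864
G01 X101.5593 Y148.9683 F1499
G01 X220.4925 Y155.3264 F1499
G01 X124.9642 Y94.8892 F1499
M5
G0 X0.0000 Y0.0000

Since the viewBox matches the mm dimensions, user units are millimetres directly. The only transform is the Y-flip y_m = 191.4430 − y_svg.

Shape 1 is a open polyline drawn with `<polyline>`. Its stroke #000000 means engrave at S256, F2308. After flipping Y the toolpath is (144.2212,75.6730) → (31.8527,121.6071) → (78.9217,56.2465) → (190.1119,168.7941) → (90.2759,49.0949) → (226.8518,71.3519).

Shape 2 is a regular polygon drawn with `<polygon>`. Its stroke #000000 means engrave at S256, F2308. After flipping Y the toolpath is (67.8246,45.2140) → (35.2323,42.7371) → (16.7912,69.7243) → (30.9422,99.1884) → (63.5345,101.6653) → (81.9756,74.6781) → (67.8246,45.2140), returning to the start.

Shape 3 is a cubic bezier drawn with `<path>`. Its stroke #008000 means cut at S864, F1499. After flipping Y the toolpath is (187.2267,157.1861) → (171.5568,128.6667) → (134.1215,89.5652) → (99.2246,57.7434) → (91.1699,51.0628).

Shape 4 is a rectangle drawn with `<polygon>`. Its stroke #000000 means engrave at S256, F2308. After flipping Y the toolpath is (101.1080,147.4826) → (212.5498,147.4826) → (212.5498,72.9352) → (101.1080,72.9352) → (101.1080,147.4826), returning to the start.

Shape 5 is a regular polygon drawn with `<polygon>`. Its stroke #000000 means engrave at S256, F2308. After flipping Y the toolpath is (150.0790,33.2406) → (92.8728,101.7368) → (161.3690,158.9430) → (218.5752,90.4468) → (150.0790,33.2406), returning to the start.

Shape 6 is a line segment drawn with `<polyline>`. Its stroke #000000 means engrave at S256, F2308. After flipping Y the toolpath is (187.1945,144.5552) → (40.4100,179.7705).

Shape 7 is a open polyline drawn with `<polyline>`. Its stroke #008000 means cut at S864, F1499. After flipping Y the toolpath is (225.5004,31.7294) → (101.5593,148.9683) → (220.4925,155.3264) → (124.9642,94.8892).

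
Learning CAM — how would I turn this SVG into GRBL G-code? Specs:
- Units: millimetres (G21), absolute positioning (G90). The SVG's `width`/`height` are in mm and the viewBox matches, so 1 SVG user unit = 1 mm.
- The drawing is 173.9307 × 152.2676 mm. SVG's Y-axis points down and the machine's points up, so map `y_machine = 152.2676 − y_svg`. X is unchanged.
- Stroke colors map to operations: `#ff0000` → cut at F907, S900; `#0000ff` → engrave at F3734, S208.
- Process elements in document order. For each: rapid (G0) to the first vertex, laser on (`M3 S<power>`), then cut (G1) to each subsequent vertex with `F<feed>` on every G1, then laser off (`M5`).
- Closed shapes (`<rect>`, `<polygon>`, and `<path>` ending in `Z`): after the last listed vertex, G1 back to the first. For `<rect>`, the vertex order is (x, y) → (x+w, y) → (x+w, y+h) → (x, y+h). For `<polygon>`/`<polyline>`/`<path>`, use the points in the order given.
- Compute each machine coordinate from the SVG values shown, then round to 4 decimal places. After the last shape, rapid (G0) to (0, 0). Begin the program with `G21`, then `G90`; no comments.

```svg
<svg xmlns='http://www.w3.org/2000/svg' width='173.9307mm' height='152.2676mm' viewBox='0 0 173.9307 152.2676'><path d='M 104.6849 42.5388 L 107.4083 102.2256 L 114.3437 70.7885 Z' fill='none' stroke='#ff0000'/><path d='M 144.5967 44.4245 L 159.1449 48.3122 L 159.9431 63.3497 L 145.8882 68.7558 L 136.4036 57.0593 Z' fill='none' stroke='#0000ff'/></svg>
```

viewBox `0 0 173.9307 152.2676` with mm width/height → 1 unit = 1 mm. Flip: y_m = 152.2676 − y_svg.

**Shape 1** — `<path>` closed polygon, stroke `#ff0000` → cut (S900, F907). Machine vertices: (104.6849,109.7288) → (107.4083,50.0420) → (114.3437,81.4791) → (104.6849,109.7288). Closed: final G1 returns to the first vertex.

**Shape 2** — `<path>` regular polygon, stroke `#0000ff` → engrave (S208, F3734). Machine vertices: (144.5967,107.8431) → (159.1449,103.9554) → (159.9431,88.9179) → (145.8882,83.5118) → (136.4036,95.2083) → (144.5967,107.8431). Closed: final G1 returns to the first vertex.

G21
G90
G0 X104.6849 Y109.7288
M3 S900
G1 X107.4083 Y50.0420 F907
G1 X114.3437 Y81.4791 F907
G1 X104.6849 Y109.7288 F907
M5
G0 X144.5967 Y107.8431
M3 S208
G1 X159.1449 Y103.9554 F3734
G1 X159.9431 Y88.9179 F3734
G1 X145.8882 Y83.5118 F3734
G1 X136.4036 Y95.2083 F3734
G1 X144.5967 Y107.8431 F3734
M5
G0 X0.0000 Y0.0000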